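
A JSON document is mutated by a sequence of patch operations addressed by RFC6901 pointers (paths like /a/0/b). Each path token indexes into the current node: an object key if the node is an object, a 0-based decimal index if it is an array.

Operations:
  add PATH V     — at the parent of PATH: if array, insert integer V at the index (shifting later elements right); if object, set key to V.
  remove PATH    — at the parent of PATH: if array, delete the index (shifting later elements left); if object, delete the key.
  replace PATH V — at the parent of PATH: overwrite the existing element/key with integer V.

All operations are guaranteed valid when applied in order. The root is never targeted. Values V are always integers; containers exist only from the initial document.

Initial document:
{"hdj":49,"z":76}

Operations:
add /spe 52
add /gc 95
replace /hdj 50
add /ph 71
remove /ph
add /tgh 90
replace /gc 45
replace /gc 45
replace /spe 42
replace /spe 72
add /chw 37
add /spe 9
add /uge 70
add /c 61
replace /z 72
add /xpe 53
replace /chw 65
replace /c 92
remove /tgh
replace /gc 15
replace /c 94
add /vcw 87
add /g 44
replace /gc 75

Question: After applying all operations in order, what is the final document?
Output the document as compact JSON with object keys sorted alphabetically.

Answer: {"c":94,"chw":65,"g":44,"gc":75,"hdj":50,"spe":9,"uge":70,"vcw":87,"xpe":53,"z":72}

Derivation:
After op 1 (add /spe 52): {"hdj":49,"spe":52,"z":76}
After op 2 (add /gc 95): {"gc":95,"hdj":49,"spe":52,"z":76}
After op 3 (replace /hdj 50): {"gc":95,"hdj":50,"spe":52,"z":76}
After op 4 (add /ph 71): {"gc":95,"hdj":50,"ph":71,"spe":52,"z":76}
After op 5 (remove /ph): {"gc":95,"hdj":50,"spe":52,"z":76}
After op 6 (add /tgh 90): {"gc":95,"hdj":50,"spe":52,"tgh":90,"z":76}
After op 7 (replace /gc 45): {"gc":45,"hdj":50,"spe":52,"tgh":90,"z":76}
After op 8 (replace /gc 45): {"gc":45,"hdj":50,"spe":52,"tgh":90,"z":76}
After op 9 (replace /spe 42): {"gc":45,"hdj":50,"spe":42,"tgh":90,"z":76}
After op 10 (replace /spe 72): {"gc":45,"hdj":50,"spe":72,"tgh":90,"z":76}
After op 11 (add /chw 37): {"chw":37,"gc":45,"hdj":50,"spe":72,"tgh":90,"z":76}
After op 12 (add /spe 9): {"chw":37,"gc":45,"hdj":50,"spe":9,"tgh":90,"z":76}
After op 13 (add /uge 70): {"chw":37,"gc":45,"hdj":50,"spe":9,"tgh":90,"uge":70,"z":76}
After op 14 (add /c 61): {"c":61,"chw":37,"gc":45,"hdj":50,"spe":9,"tgh":90,"uge":70,"z":76}
After op 15 (replace /z 72): {"c":61,"chw":37,"gc":45,"hdj":50,"spe":9,"tgh":90,"uge":70,"z":72}
After op 16 (add /xpe 53): {"c":61,"chw":37,"gc":45,"hdj":50,"spe":9,"tgh":90,"uge":70,"xpe":53,"z":72}
After op 17 (replace /chw 65): {"c":61,"chw":65,"gc":45,"hdj":50,"spe":9,"tgh":90,"uge":70,"xpe":53,"z":72}
After op 18 (replace /c 92): {"c":92,"chw":65,"gc":45,"hdj":50,"spe":9,"tgh":90,"uge":70,"xpe":53,"z":72}
After op 19 (remove /tgh): {"c":92,"chw":65,"gc":45,"hdj":50,"spe":9,"uge":70,"xpe":53,"z":72}
After op 20 (replace /gc 15): {"c":92,"chw":65,"gc":15,"hdj":50,"spe":9,"uge":70,"xpe":53,"z":72}
After op 21 (replace /c 94): {"c":94,"chw":65,"gc":15,"hdj":50,"spe":9,"uge":70,"xpe":53,"z":72}
After op 22 (add /vcw 87): {"c":94,"chw":65,"gc":15,"hdj":50,"spe":9,"uge":70,"vcw":87,"xpe":53,"z":72}
After op 23 (add /g 44): {"c":94,"chw":65,"g":44,"gc":15,"hdj":50,"spe":9,"uge":70,"vcw":87,"xpe":53,"z":72}
After op 24 (replace /gc 75): {"c":94,"chw":65,"g":44,"gc":75,"hdj":50,"spe":9,"uge":70,"vcw":87,"xpe":53,"z":72}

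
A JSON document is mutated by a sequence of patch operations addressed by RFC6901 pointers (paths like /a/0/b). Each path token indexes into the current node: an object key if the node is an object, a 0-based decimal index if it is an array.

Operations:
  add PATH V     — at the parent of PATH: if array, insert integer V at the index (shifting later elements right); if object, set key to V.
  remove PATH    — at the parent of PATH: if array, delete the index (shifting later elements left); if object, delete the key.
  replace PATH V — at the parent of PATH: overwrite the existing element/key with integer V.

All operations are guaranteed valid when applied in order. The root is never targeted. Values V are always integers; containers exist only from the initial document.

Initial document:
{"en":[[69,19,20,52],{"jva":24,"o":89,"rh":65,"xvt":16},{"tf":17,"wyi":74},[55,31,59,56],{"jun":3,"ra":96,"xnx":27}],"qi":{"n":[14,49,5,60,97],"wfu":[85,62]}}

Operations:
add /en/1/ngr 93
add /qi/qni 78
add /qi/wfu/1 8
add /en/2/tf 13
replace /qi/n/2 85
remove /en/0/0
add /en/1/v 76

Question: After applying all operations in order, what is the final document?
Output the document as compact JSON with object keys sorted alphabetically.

Answer: {"en":[[19,20,52],{"jva":24,"ngr":93,"o":89,"rh":65,"v":76,"xvt":16},{"tf":13,"wyi":74},[55,31,59,56],{"jun":3,"ra":96,"xnx":27}],"qi":{"n":[14,49,85,60,97],"qni":78,"wfu":[85,8,62]}}

Derivation:
After op 1 (add /en/1/ngr 93): {"en":[[69,19,20,52],{"jva":24,"ngr":93,"o":89,"rh":65,"xvt":16},{"tf":17,"wyi":74},[55,31,59,56],{"jun":3,"ra":96,"xnx":27}],"qi":{"n":[14,49,5,60,97],"wfu":[85,62]}}
After op 2 (add /qi/qni 78): {"en":[[69,19,20,52],{"jva":24,"ngr":93,"o":89,"rh":65,"xvt":16},{"tf":17,"wyi":74},[55,31,59,56],{"jun":3,"ra":96,"xnx":27}],"qi":{"n":[14,49,5,60,97],"qni":78,"wfu":[85,62]}}
After op 3 (add /qi/wfu/1 8): {"en":[[69,19,20,52],{"jva":24,"ngr":93,"o":89,"rh":65,"xvt":16},{"tf":17,"wyi":74},[55,31,59,56],{"jun":3,"ra":96,"xnx":27}],"qi":{"n":[14,49,5,60,97],"qni":78,"wfu":[85,8,62]}}
After op 4 (add /en/2/tf 13): {"en":[[69,19,20,52],{"jva":24,"ngr":93,"o":89,"rh":65,"xvt":16},{"tf":13,"wyi":74},[55,31,59,56],{"jun":3,"ra":96,"xnx":27}],"qi":{"n":[14,49,5,60,97],"qni":78,"wfu":[85,8,62]}}
After op 5 (replace /qi/n/2 85): {"en":[[69,19,20,52],{"jva":24,"ngr":93,"o":89,"rh":65,"xvt":16},{"tf":13,"wyi":74},[55,31,59,56],{"jun":3,"ra":96,"xnx":27}],"qi":{"n":[14,49,85,60,97],"qni":78,"wfu":[85,8,62]}}
After op 6 (remove /en/0/0): {"en":[[19,20,52],{"jva":24,"ngr":93,"o":89,"rh":65,"xvt":16},{"tf":13,"wyi":74},[55,31,59,56],{"jun":3,"ra":96,"xnx":27}],"qi":{"n":[14,49,85,60,97],"qni":78,"wfu":[85,8,62]}}
After op 7 (add /en/1/v 76): {"en":[[19,20,52],{"jva":24,"ngr":93,"o":89,"rh":65,"v":76,"xvt":16},{"tf":13,"wyi":74},[55,31,59,56],{"jun":3,"ra":96,"xnx":27}],"qi":{"n":[14,49,85,60,97],"qni":78,"wfu":[85,8,62]}}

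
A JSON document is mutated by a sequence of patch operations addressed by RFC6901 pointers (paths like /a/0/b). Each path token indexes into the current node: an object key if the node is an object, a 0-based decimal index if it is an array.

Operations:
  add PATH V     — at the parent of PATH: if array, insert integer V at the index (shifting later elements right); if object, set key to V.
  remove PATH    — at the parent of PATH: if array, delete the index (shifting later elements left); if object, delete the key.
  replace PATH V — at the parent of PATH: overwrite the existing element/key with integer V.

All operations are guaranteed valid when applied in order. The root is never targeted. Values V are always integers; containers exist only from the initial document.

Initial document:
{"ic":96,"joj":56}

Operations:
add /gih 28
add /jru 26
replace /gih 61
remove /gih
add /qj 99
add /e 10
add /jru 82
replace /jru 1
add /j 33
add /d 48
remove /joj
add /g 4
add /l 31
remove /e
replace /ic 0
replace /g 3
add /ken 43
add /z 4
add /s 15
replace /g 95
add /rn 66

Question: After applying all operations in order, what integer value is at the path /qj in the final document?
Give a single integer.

Answer: 99

Derivation:
After op 1 (add /gih 28): {"gih":28,"ic":96,"joj":56}
After op 2 (add /jru 26): {"gih":28,"ic":96,"joj":56,"jru":26}
After op 3 (replace /gih 61): {"gih":61,"ic":96,"joj":56,"jru":26}
After op 4 (remove /gih): {"ic":96,"joj":56,"jru":26}
After op 5 (add /qj 99): {"ic":96,"joj":56,"jru":26,"qj":99}
After op 6 (add /e 10): {"e":10,"ic":96,"joj":56,"jru":26,"qj":99}
After op 7 (add /jru 82): {"e":10,"ic":96,"joj":56,"jru":82,"qj":99}
After op 8 (replace /jru 1): {"e":10,"ic":96,"joj":56,"jru":1,"qj":99}
After op 9 (add /j 33): {"e":10,"ic":96,"j":33,"joj":56,"jru":1,"qj":99}
After op 10 (add /d 48): {"d":48,"e":10,"ic":96,"j":33,"joj":56,"jru":1,"qj":99}
After op 11 (remove /joj): {"d":48,"e":10,"ic":96,"j":33,"jru":1,"qj":99}
After op 12 (add /g 4): {"d":48,"e":10,"g":4,"ic":96,"j":33,"jru":1,"qj":99}
After op 13 (add /l 31): {"d":48,"e":10,"g":4,"ic":96,"j":33,"jru":1,"l":31,"qj":99}
After op 14 (remove /e): {"d":48,"g":4,"ic":96,"j":33,"jru":1,"l":31,"qj":99}
After op 15 (replace /ic 0): {"d":48,"g":4,"ic":0,"j":33,"jru":1,"l":31,"qj":99}
After op 16 (replace /g 3): {"d":48,"g":3,"ic":0,"j":33,"jru":1,"l":31,"qj":99}
After op 17 (add /ken 43): {"d":48,"g":3,"ic":0,"j":33,"jru":1,"ken":43,"l":31,"qj":99}
After op 18 (add /z 4): {"d":48,"g":3,"ic":0,"j":33,"jru":1,"ken":43,"l":31,"qj":99,"z":4}
After op 19 (add /s 15): {"d":48,"g":3,"ic":0,"j":33,"jru":1,"ken":43,"l":31,"qj":99,"s":15,"z":4}
After op 20 (replace /g 95): {"d":48,"g":95,"ic":0,"j":33,"jru":1,"ken":43,"l":31,"qj":99,"s":15,"z":4}
After op 21 (add /rn 66): {"d":48,"g":95,"ic":0,"j":33,"jru":1,"ken":43,"l":31,"qj":99,"rn":66,"s":15,"z":4}
Value at /qj: 99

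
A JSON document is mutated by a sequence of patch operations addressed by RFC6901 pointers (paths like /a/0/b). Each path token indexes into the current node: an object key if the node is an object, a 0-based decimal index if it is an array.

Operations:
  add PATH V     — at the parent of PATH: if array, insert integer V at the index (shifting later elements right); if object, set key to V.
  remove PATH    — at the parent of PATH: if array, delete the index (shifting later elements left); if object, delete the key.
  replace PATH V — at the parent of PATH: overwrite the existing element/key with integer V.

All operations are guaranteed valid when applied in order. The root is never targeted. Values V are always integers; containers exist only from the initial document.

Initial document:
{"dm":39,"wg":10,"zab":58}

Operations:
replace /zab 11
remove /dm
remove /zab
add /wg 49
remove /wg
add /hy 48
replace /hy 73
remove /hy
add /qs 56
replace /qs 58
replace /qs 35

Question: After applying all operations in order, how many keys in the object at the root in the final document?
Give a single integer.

Answer: 1

Derivation:
After op 1 (replace /zab 11): {"dm":39,"wg":10,"zab":11}
After op 2 (remove /dm): {"wg":10,"zab":11}
After op 3 (remove /zab): {"wg":10}
After op 4 (add /wg 49): {"wg":49}
After op 5 (remove /wg): {}
After op 6 (add /hy 48): {"hy":48}
After op 7 (replace /hy 73): {"hy":73}
After op 8 (remove /hy): {}
After op 9 (add /qs 56): {"qs":56}
After op 10 (replace /qs 58): {"qs":58}
After op 11 (replace /qs 35): {"qs":35}
Size at the root: 1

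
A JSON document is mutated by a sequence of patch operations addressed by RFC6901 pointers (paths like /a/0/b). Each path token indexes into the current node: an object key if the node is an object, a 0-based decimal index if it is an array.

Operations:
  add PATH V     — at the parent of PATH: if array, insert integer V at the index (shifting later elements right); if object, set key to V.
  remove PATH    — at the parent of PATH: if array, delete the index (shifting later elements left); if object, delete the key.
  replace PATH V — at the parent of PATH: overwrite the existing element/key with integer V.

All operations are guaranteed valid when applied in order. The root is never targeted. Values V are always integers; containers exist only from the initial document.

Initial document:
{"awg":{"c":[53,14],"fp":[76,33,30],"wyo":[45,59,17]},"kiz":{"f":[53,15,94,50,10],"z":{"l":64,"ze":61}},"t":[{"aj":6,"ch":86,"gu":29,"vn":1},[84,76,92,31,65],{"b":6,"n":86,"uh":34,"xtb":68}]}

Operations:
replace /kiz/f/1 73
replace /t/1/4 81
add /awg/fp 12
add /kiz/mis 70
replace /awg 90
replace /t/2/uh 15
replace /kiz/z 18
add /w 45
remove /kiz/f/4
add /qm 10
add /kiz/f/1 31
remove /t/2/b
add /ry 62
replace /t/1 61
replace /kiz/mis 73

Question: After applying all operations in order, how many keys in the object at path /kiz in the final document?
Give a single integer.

Answer: 3

Derivation:
After op 1 (replace /kiz/f/1 73): {"awg":{"c":[53,14],"fp":[76,33,30],"wyo":[45,59,17]},"kiz":{"f":[53,73,94,50,10],"z":{"l":64,"ze":61}},"t":[{"aj":6,"ch":86,"gu":29,"vn":1},[84,76,92,31,65],{"b":6,"n":86,"uh":34,"xtb":68}]}
After op 2 (replace /t/1/4 81): {"awg":{"c":[53,14],"fp":[76,33,30],"wyo":[45,59,17]},"kiz":{"f":[53,73,94,50,10],"z":{"l":64,"ze":61}},"t":[{"aj":6,"ch":86,"gu":29,"vn":1},[84,76,92,31,81],{"b":6,"n":86,"uh":34,"xtb":68}]}
After op 3 (add /awg/fp 12): {"awg":{"c":[53,14],"fp":12,"wyo":[45,59,17]},"kiz":{"f":[53,73,94,50,10],"z":{"l":64,"ze":61}},"t":[{"aj":6,"ch":86,"gu":29,"vn":1},[84,76,92,31,81],{"b":6,"n":86,"uh":34,"xtb":68}]}
After op 4 (add /kiz/mis 70): {"awg":{"c":[53,14],"fp":12,"wyo":[45,59,17]},"kiz":{"f":[53,73,94,50,10],"mis":70,"z":{"l":64,"ze":61}},"t":[{"aj":6,"ch":86,"gu":29,"vn":1},[84,76,92,31,81],{"b":6,"n":86,"uh":34,"xtb":68}]}
After op 5 (replace /awg 90): {"awg":90,"kiz":{"f":[53,73,94,50,10],"mis":70,"z":{"l":64,"ze":61}},"t":[{"aj":6,"ch":86,"gu":29,"vn":1},[84,76,92,31,81],{"b":6,"n":86,"uh":34,"xtb":68}]}
After op 6 (replace /t/2/uh 15): {"awg":90,"kiz":{"f":[53,73,94,50,10],"mis":70,"z":{"l":64,"ze":61}},"t":[{"aj":6,"ch":86,"gu":29,"vn":1},[84,76,92,31,81],{"b":6,"n":86,"uh":15,"xtb":68}]}
After op 7 (replace /kiz/z 18): {"awg":90,"kiz":{"f":[53,73,94,50,10],"mis":70,"z":18},"t":[{"aj":6,"ch":86,"gu":29,"vn":1},[84,76,92,31,81],{"b":6,"n":86,"uh":15,"xtb":68}]}
After op 8 (add /w 45): {"awg":90,"kiz":{"f":[53,73,94,50,10],"mis":70,"z":18},"t":[{"aj":6,"ch":86,"gu":29,"vn":1},[84,76,92,31,81],{"b":6,"n":86,"uh":15,"xtb":68}],"w":45}
After op 9 (remove /kiz/f/4): {"awg":90,"kiz":{"f":[53,73,94,50],"mis":70,"z":18},"t":[{"aj":6,"ch":86,"gu":29,"vn":1},[84,76,92,31,81],{"b":6,"n":86,"uh":15,"xtb":68}],"w":45}
After op 10 (add /qm 10): {"awg":90,"kiz":{"f":[53,73,94,50],"mis":70,"z":18},"qm":10,"t":[{"aj":6,"ch":86,"gu":29,"vn":1},[84,76,92,31,81],{"b":6,"n":86,"uh":15,"xtb":68}],"w":45}
After op 11 (add /kiz/f/1 31): {"awg":90,"kiz":{"f":[53,31,73,94,50],"mis":70,"z":18},"qm":10,"t":[{"aj":6,"ch":86,"gu":29,"vn":1},[84,76,92,31,81],{"b":6,"n":86,"uh":15,"xtb":68}],"w":45}
After op 12 (remove /t/2/b): {"awg":90,"kiz":{"f":[53,31,73,94,50],"mis":70,"z":18},"qm":10,"t":[{"aj":6,"ch":86,"gu":29,"vn":1},[84,76,92,31,81],{"n":86,"uh":15,"xtb":68}],"w":45}
After op 13 (add /ry 62): {"awg":90,"kiz":{"f":[53,31,73,94,50],"mis":70,"z":18},"qm":10,"ry":62,"t":[{"aj":6,"ch":86,"gu":29,"vn":1},[84,76,92,31,81],{"n":86,"uh":15,"xtb":68}],"w":45}
After op 14 (replace /t/1 61): {"awg":90,"kiz":{"f":[53,31,73,94,50],"mis":70,"z":18},"qm":10,"ry":62,"t":[{"aj":6,"ch":86,"gu":29,"vn":1},61,{"n":86,"uh":15,"xtb":68}],"w":45}
After op 15 (replace /kiz/mis 73): {"awg":90,"kiz":{"f":[53,31,73,94,50],"mis":73,"z":18},"qm":10,"ry":62,"t":[{"aj":6,"ch":86,"gu":29,"vn":1},61,{"n":86,"uh":15,"xtb":68}],"w":45}
Size at path /kiz: 3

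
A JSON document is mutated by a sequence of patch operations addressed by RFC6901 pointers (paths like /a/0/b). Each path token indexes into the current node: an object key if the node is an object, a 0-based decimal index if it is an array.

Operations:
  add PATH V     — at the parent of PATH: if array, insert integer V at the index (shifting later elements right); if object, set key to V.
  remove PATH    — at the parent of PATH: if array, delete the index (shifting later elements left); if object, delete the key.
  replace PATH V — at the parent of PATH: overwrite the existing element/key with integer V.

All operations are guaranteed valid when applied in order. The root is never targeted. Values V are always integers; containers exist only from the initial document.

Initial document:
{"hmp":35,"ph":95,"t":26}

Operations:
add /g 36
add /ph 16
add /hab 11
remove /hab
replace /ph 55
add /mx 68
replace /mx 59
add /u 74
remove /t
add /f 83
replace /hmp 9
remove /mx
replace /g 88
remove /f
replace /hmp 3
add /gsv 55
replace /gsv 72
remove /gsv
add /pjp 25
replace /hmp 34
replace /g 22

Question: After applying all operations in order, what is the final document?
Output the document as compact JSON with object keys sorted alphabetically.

Answer: {"g":22,"hmp":34,"ph":55,"pjp":25,"u":74}

Derivation:
After op 1 (add /g 36): {"g":36,"hmp":35,"ph":95,"t":26}
After op 2 (add /ph 16): {"g":36,"hmp":35,"ph":16,"t":26}
After op 3 (add /hab 11): {"g":36,"hab":11,"hmp":35,"ph":16,"t":26}
After op 4 (remove /hab): {"g":36,"hmp":35,"ph":16,"t":26}
After op 5 (replace /ph 55): {"g":36,"hmp":35,"ph":55,"t":26}
After op 6 (add /mx 68): {"g":36,"hmp":35,"mx":68,"ph":55,"t":26}
After op 7 (replace /mx 59): {"g":36,"hmp":35,"mx":59,"ph":55,"t":26}
After op 8 (add /u 74): {"g":36,"hmp":35,"mx":59,"ph":55,"t":26,"u":74}
After op 9 (remove /t): {"g":36,"hmp":35,"mx":59,"ph":55,"u":74}
After op 10 (add /f 83): {"f":83,"g":36,"hmp":35,"mx":59,"ph":55,"u":74}
After op 11 (replace /hmp 9): {"f":83,"g":36,"hmp":9,"mx":59,"ph":55,"u":74}
After op 12 (remove /mx): {"f":83,"g":36,"hmp":9,"ph":55,"u":74}
After op 13 (replace /g 88): {"f":83,"g":88,"hmp":9,"ph":55,"u":74}
After op 14 (remove /f): {"g":88,"hmp":9,"ph":55,"u":74}
After op 15 (replace /hmp 3): {"g":88,"hmp":3,"ph":55,"u":74}
After op 16 (add /gsv 55): {"g":88,"gsv":55,"hmp":3,"ph":55,"u":74}
After op 17 (replace /gsv 72): {"g":88,"gsv":72,"hmp":3,"ph":55,"u":74}
After op 18 (remove /gsv): {"g":88,"hmp":3,"ph":55,"u":74}
After op 19 (add /pjp 25): {"g":88,"hmp":3,"ph":55,"pjp":25,"u":74}
After op 20 (replace /hmp 34): {"g":88,"hmp":34,"ph":55,"pjp":25,"u":74}
After op 21 (replace /g 22): {"g":22,"hmp":34,"ph":55,"pjp":25,"u":74}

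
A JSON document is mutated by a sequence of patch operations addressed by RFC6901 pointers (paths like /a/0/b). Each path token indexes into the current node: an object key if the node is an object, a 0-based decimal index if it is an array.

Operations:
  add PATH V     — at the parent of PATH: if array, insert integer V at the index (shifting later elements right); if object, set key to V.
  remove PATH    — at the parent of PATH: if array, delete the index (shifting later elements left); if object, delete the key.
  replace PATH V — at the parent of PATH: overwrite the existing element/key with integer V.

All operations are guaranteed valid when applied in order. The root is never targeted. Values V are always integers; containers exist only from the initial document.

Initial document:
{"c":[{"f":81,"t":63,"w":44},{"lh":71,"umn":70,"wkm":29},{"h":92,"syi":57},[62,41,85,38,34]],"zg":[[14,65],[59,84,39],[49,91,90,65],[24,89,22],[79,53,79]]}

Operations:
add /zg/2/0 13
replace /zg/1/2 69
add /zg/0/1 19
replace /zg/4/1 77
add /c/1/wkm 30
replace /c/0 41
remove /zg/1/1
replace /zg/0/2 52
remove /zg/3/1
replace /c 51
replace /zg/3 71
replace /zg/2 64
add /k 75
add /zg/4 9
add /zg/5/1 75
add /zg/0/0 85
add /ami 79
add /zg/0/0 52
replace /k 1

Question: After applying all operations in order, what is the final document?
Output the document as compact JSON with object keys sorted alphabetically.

After op 1 (add /zg/2/0 13): {"c":[{"f":81,"t":63,"w":44},{"lh":71,"umn":70,"wkm":29},{"h":92,"syi":57},[62,41,85,38,34]],"zg":[[14,65],[59,84,39],[13,49,91,90,65],[24,89,22],[79,53,79]]}
After op 2 (replace /zg/1/2 69): {"c":[{"f":81,"t":63,"w":44},{"lh":71,"umn":70,"wkm":29},{"h":92,"syi":57},[62,41,85,38,34]],"zg":[[14,65],[59,84,69],[13,49,91,90,65],[24,89,22],[79,53,79]]}
After op 3 (add /zg/0/1 19): {"c":[{"f":81,"t":63,"w":44},{"lh":71,"umn":70,"wkm":29},{"h":92,"syi":57},[62,41,85,38,34]],"zg":[[14,19,65],[59,84,69],[13,49,91,90,65],[24,89,22],[79,53,79]]}
After op 4 (replace /zg/4/1 77): {"c":[{"f":81,"t":63,"w":44},{"lh":71,"umn":70,"wkm":29},{"h":92,"syi":57},[62,41,85,38,34]],"zg":[[14,19,65],[59,84,69],[13,49,91,90,65],[24,89,22],[79,77,79]]}
After op 5 (add /c/1/wkm 30): {"c":[{"f":81,"t":63,"w":44},{"lh":71,"umn":70,"wkm":30},{"h":92,"syi":57},[62,41,85,38,34]],"zg":[[14,19,65],[59,84,69],[13,49,91,90,65],[24,89,22],[79,77,79]]}
After op 6 (replace /c/0 41): {"c":[41,{"lh":71,"umn":70,"wkm":30},{"h":92,"syi":57},[62,41,85,38,34]],"zg":[[14,19,65],[59,84,69],[13,49,91,90,65],[24,89,22],[79,77,79]]}
After op 7 (remove /zg/1/1): {"c":[41,{"lh":71,"umn":70,"wkm":30},{"h":92,"syi":57},[62,41,85,38,34]],"zg":[[14,19,65],[59,69],[13,49,91,90,65],[24,89,22],[79,77,79]]}
After op 8 (replace /zg/0/2 52): {"c":[41,{"lh":71,"umn":70,"wkm":30},{"h":92,"syi":57},[62,41,85,38,34]],"zg":[[14,19,52],[59,69],[13,49,91,90,65],[24,89,22],[79,77,79]]}
After op 9 (remove /zg/3/1): {"c":[41,{"lh":71,"umn":70,"wkm":30},{"h":92,"syi":57},[62,41,85,38,34]],"zg":[[14,19,52],[59,69],[13,49,91,90,65],[24,22],[79,77,79]]}
After op 10 (replace /c 51): {"c":51,"zg":[[14,19,52],[59,69],[13,49,91,90,65],[24,22],[79,77,79]]}
After op 11 (replace /zg/3 71): {"c":51,"zg":[[14,19,52],[59,69],[13,49,91,90,65],71,[79,77,79]]}
After op 12 (replace /zg/2 64): {"c":51,"zg":[[14,19,52],[59,69],64,71,[79,77,79]]}
After op 13 (add /k 75): {"c":51,"k":75,"zg":[[14,19,52],[59,69],64,71,[79,77,79]]}
After op 14 (add /zg/4 9): {"c":51,"k":75,"zg":[[14,19,52],[59,69],64,71,9,[79,77,79]]}
After op 15 (add /zg/5/1 75): {"c":51,"k":75,"zg":[[14,19,52],[59,69],64,71,9,[79,75,77,79]]}
After op 16 (add /zg/0/0 85): {"c":51,"k":75,"zg":[[85,14,19,52],[59,69],64,71,9,[79,75,77,79]]}
After op 17 (add /ami 79): {"ami":79,"c":51,"k":75,"zg":[[85,14,19,52],[59,69],64,71,9,[79,75,77,79]]}
After op 18 (add /zg/0/0 52): {"ami":79,"c":51,"k":75,"zg":[[52,85,14,19,52],[59,69],64,71,9,[79,75,77,79]]}
After op 19 (replace /k 1): {"ami":79,"c":51,"k":1,"zg":[[52,85,14,19,52],[59,69],64,71,9,[79,75,77,79]]}

Answer: {"ami":79,"c":51,"k":1,"zg":[[52,85,14,19,52],[59,69],64,71,9,[79,75,77,79]]}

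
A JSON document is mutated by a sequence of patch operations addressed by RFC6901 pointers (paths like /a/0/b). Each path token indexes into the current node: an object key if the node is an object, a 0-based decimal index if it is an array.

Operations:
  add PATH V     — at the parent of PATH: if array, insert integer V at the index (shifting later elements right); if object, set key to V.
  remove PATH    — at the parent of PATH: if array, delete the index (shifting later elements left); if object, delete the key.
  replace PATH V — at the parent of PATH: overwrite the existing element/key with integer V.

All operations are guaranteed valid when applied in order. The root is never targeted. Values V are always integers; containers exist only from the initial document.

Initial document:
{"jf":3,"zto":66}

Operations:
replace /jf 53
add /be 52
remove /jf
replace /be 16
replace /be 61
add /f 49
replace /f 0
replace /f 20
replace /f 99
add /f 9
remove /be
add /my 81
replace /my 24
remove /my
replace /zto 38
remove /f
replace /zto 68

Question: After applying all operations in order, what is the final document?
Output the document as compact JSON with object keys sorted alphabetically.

Answer: {"zto":68}

Derivation:
After op 1 (replace /jf 53): {"jf":53,"zto":66}
After op 2 (add /be 52): {"be":52,"jf":53,"zto":66}
After op 3 (remove /jf): {"be":52,"zto":66}
After op 4 (replace /be 16): {"be":16,"zto":66}
After op 5 (replace /be 61): {"be":61,"zto":66}
After op 6 (add /f 49): {"be":61,"f":49,"zto":66}
After op 7 (replace /f 0): {"be":61,"f":0,"zto":66}
After op 8 (replace /f 20): {"be":61,"f":20,"zto":66}
After op 9 (replace /f 99): {"be":61,"f":99,"zto":66}
After op 10 (add /f 9): {"be":61,"f":9,"zto":66}
After op 11 (remove /be): {"f":9,"zto":66}
After op 12 (add /my 81): {"f":9,"my":81,"zto":66}
After op 13 (replace /my 24): {"f":9,"my":24,"zto":66}
After op 14 (remove /my): {"f":9,"zto":66}
After op 15 (replace /zto 38): {"f":9,"zto":38}
After op 16 (remove /f): {"zto":38}
After op 17 (replace /zto 68): {"zto":68}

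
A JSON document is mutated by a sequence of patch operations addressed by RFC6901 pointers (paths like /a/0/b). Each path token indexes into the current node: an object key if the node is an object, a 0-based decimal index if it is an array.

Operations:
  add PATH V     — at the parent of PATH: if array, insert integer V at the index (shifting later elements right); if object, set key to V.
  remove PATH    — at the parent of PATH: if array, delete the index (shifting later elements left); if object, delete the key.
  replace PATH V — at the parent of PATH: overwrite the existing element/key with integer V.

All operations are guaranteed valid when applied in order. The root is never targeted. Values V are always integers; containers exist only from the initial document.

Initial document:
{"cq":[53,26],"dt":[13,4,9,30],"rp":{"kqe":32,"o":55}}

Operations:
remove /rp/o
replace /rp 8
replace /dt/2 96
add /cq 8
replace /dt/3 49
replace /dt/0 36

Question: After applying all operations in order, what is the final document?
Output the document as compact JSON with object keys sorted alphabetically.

Answer: {"cq":8,"dt":[36,4,96,49],"rp":8}

Derivation:
After op 1 (remove /rp/o): {"cq":[53,26],"dt":[13,4,9,30],"rp":{"kqe":32}}
After op 2 (replace /rp 8): {"cq":[53,26],"dt":[13,4,9,30],"rp":8}
After op 3 (replace /dt/2 96): {"cq":[53,26],"dt":[13,4,96,30],"rp":8}
After op 4 (add /cq 8): {"cq":8,"dt":[13,4,96,30],"rp":8}
After op 5 (replace /dt/3 49): {"cq":8,"dt":[13,4,96,49],"rp":8}
After op 6 (replace /dt/0 36): {"cq":8,"dt":[36,4,96,49],"rp":8}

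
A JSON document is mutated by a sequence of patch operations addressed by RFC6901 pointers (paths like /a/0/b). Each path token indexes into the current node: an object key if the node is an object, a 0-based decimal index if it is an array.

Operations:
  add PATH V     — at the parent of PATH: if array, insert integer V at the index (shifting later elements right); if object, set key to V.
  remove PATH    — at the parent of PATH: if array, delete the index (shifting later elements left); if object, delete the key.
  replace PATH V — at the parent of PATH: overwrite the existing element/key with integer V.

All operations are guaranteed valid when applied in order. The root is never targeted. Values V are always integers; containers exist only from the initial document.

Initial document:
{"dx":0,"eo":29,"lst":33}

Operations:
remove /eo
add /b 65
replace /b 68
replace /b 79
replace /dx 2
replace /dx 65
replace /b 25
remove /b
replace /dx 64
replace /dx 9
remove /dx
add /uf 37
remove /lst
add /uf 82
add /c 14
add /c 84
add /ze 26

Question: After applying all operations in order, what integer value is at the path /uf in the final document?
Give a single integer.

After op 1 (remove /eo): {"dx":0,"lst":33}
After op 2 (add /b 65): {"b":65,"dx":0,"lst":33}
After op 3 (replace /b 68): {"b":68,"dx":0,"lst":33}
After op 4 (replace /b 79): {"b":79,"dx":0,"lst":33}
After op 5 (replace /dx 2): {"b":79,"dx":2,"lst":33}
After op 6 (replace /dx 65): {"b":79,"dx":65,"lst":33}
After op 7 (replace /b 25): {"b":25,"dx":65,"lst":33}
After op 8 (remove /b): {"dx":65,"lst":33}
After op 9 (replace /dx 64): {"dx":64,"lst":33}
After op 10 (replace /dx 9): {"dx":9,"lst":33}
After op 11 (remove /dx): {"lst":33}
After op 12 (add /uf 37): {"lst":33,"uf":37}
After op 13 (remove /lst): {"uf":37}
After op 14 (add /uf 82): {"uf":82}
After op 15 (add /c 14): {"c":14,"uf":82}
After op 16 (add /c 84): {"c":84,"uf":82}
After op 17 (add /ze 26): {"c":84,"uf":82,"ze":26}
Value at /uf: 82

Answer: 82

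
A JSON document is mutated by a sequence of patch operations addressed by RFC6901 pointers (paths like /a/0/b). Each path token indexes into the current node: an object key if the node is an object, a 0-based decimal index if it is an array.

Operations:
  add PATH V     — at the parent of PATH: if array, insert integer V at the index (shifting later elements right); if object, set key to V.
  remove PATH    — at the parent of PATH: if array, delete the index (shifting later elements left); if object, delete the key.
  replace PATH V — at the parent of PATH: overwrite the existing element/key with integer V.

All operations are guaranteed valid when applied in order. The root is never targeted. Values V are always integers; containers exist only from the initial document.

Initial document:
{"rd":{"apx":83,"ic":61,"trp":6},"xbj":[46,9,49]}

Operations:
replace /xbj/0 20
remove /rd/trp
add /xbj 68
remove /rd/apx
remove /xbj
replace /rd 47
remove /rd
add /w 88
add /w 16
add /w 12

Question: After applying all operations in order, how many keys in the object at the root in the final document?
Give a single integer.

After op 1 (replace /xbj/0 20): {"rd":{"apx":83,"ic":61,"trp":6},"xbj":[20,9,49]}
After op 2 (remove /rd/trp): {"rd":{"apx":83,"ic":61},"xbj":[20,9,49]}
After op 3 (add /xbj 68): {"rd":{"apx":83,"ic":61},"xbj":68}
After op 4 (remove /rd/apx): {"rd":{"ic":61},"xbj":68}
After op 5 (remove /xbj): {"rd":{"ic":61}}
After op 6 (replace /rd 47): {"rd":47}
After op 7 (remove /rd): {}
After op 8 (add /w 88): {"w":88}
After op 9 (add /w 16): {"w":16}
After op 10 (add /w 12): {"w":12}
Size at the root: 1

Answer: 1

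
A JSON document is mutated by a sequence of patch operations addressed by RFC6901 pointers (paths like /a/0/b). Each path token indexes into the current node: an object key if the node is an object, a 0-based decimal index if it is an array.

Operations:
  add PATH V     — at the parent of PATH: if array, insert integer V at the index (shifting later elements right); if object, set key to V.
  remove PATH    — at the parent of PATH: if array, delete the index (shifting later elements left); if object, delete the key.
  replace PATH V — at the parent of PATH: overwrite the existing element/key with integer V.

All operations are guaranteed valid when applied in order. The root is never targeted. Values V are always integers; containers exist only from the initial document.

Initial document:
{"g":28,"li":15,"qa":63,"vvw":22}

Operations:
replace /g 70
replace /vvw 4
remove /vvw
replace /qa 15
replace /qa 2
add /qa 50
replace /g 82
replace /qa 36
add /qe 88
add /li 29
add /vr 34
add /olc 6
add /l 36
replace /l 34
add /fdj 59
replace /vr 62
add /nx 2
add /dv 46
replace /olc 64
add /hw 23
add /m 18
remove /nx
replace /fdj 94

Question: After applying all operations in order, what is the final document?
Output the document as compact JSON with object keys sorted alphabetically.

After op 1 (replace /g 70): {"g":70,"li":15,"qa":63,"vvw":22}
After op 2 (replace /vvw 4): {"g":70,"li":15,"qa":63,"vvw":4}
After op 3 (remove /vvw): {"g":70,"li":15,"qa":63}
After op 4 (replace /qa 15): {"g":70,"li":15,"qa":15}
After op 5 (replace /qa 2): {"g":70,"li":15,"qa":2}
After op 6 (add /qa 50): {"g":70,"li":15,"qa":50}
After op 7 (replace /g 82): {"g":82,"li":15,"qa":50}
After op 8 (replace /qa 36): {"g":82,"li":15,"qa":36}
After op 9 (add /qe 88): {"g":82,"li":15,"qa":36,"qe":88}
After op 10 (add /li 29): {"g":82,"li":29,"qa":36,"qe":88}
After op 11 (add /vr 34): {"g":82,"li":29,"qa":36,"qe":88,"vr":34}
After op 12 (add /olc 6): {"g":82,"li":29,"olc":6,"qa":36,"qe":88,"vr":34}
After op 13 (add /l 36): {"g":82,"l":36,"li":29,"olc":6,"qa":36,"qe":88,"vr":34}
After op 14 (replace /l 34): {"g":82,"l":34,"li":29,"olc":6,"qa":36,"qe":88,"vr":34}
After op 15 (add /fdj 59): {"fdj":59,"g":82,"l":34,"li":29,"olc":6,"qa":36,"qe":88,"vr":34}
After op 16 (replace /vr 62): {"fdj":59,"g":82,"l":34,"li":29,"olc":6,"qa":36,"qe":88,"vr":62}
After op 17 (add /nx 2): {"fdj":59,"g":82,"l":34,"li":29,"nx":2,"olc":6,"qa":36,"qe":88,"vr":62}
After op 18 (add /dv 46): {"dv":46,"fdj":59,"g":82,"l":34,"li":29,"nx":2,"olc":6,"qa":36,"qe":88,"vr":62}
After op 19 (replace /olc 64): {"dv":46,"fdj":59,"g":82,"l":34,"li":29,"nx":2,"olc":64,"qa":36,"qe":88,"vr":62}
After op 20 (add /hw 23): {"dv":46,"fdj":59,"g":82,"hw":23,"l":34,"li":29,"nx":2,"olc":64,"qa":36,"qe":88,"vr":62}
After op 21 (add /m 18): {"dv":46,"fdj":59,"g":82,"hw":23,"l":34,"li":29,"m":18,"nx":2,"olc":64,"qa":36,"qe":88,"vr":62}
After op 22 (remove /nx): {"dv":46,"fdj":59,"g":82,"hw":23,"l":34,"li":29,"m":18,"olc":64,"qa":36,"qe":88,"vr":62}
After op 23 (replace /fdj 94): {"dv":46,"fdj":94,"g":82,"hw":23,"l":34,"li":29,"m":18,"olc":64,"qa":36,"qe":88,"vr":62}

Answer: {"dv":46,"fdj":94,"g":82,"hw":23,"l":34,"li":29,"m":18,"olc":64,"qa":36,"qe":88,"vr":62}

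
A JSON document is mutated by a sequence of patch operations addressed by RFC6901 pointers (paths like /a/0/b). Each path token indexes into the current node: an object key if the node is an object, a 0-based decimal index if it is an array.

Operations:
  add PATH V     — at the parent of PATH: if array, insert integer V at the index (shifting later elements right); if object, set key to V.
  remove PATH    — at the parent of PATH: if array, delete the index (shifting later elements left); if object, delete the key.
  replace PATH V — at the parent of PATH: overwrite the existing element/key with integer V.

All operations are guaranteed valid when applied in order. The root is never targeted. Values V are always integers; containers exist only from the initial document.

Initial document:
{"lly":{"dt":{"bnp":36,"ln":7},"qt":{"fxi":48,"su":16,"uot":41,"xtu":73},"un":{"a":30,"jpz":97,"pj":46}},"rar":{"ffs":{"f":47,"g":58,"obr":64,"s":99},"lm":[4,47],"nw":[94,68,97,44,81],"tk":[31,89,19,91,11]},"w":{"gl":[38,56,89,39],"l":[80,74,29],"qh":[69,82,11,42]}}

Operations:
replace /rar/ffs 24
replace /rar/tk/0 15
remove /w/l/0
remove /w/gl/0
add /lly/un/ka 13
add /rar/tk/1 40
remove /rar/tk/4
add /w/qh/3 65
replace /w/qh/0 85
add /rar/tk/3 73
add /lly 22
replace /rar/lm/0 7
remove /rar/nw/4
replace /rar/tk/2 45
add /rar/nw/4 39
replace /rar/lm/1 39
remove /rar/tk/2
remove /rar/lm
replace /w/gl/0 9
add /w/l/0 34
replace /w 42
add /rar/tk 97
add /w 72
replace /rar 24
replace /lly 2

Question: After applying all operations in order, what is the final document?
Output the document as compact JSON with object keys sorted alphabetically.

After op 1 (replace /rar/ffs 24): {"lly":{"dt":{"bnp":36,"ln":7},"qt":{"fxi":48,"su":16,"uot":41,"xtu":73},"un":{"a":30,"jpz":97,"pj":46}},"rar":{"ffs":24,"lm":[4,47],"nw":[94,68,97,44,81],"tk":[31,89,19,91,11]},"w":{"gl":[38,56,89,39],"l":[80,74,29],"qh":[69,82,11,42]}}
After op 2 (replace /rar/tk/0 15): {"lly":{"dt":{"bnp":36,"ln":7},"qt":{"fxi":48,"su":16,"uot":41,"xtu":73},"un":{"a":30,"jpz":97,"pj":46}},"rar":{"ffs":24,"lm":[4,47],"nw":[94,68,97,44,81],"tk":[15,89,19,91,11]},"w":{"gl":[38,56,89,39],"l":[80,74,29],"qh":[69,82,11,42]}}
After op 3 (remove /w/l/0): {"lly":{"dt":{"bnp":36,"ln":7},"qt":{"fxi":48,"su":16,"uot":41,"xtu":73},"un":{"a":30,"jpz":97,"pj":46}},"rar":{"ffs":24,"lm":[4,47],"nw":[94,68,97,44,81],"tk":[15,89,19,91,11]},"w":{"gl":[38,56,89,39],"l":[74,29],"qh":[69,82,11,42]}}
After op 4 (remove /w/gl/0): {"lly":{"dt":{"bnp":36,"ln":7},"qt":{"fxi":48,"su":16,"uot":41,"xtu":73},"un":{"a":30,"jpz":97,"pj":46}},"rar":{"ffs":24,"lm":[4,47],"nw":[94,68,97,44,81],"tk":[15,89,19,91,11]},"w":{"gl":[56,89,39],"l":[74,29],"qh":[69,82,11,42]}}
After op 5 (add /lly/un/ka 13): {"lly":{"dt":{"bnp":36,"ln":7},"qt":{"fxi":48,"su":16,"uot":41,"xtu":73},"un":{"a":30,"jpz":97,"ka":13,"pj":46}},"rar":{"ffs":24,"lm":[4,47],"nw":[94,68,97,44,81],"tk":[15,89,19,91,11]},"w":{"gl":[56,89,39],"l":[74,29],"qh":[69,82,11,42]}}
After op 6 (add /rar/tk/1 40): {"lly":{"dt":{"bnp":36,"ln":7},"qt":{"fxi":48,"su":16,"uot":41,"xtu":73},"un":{"a":30,"jpz":97,"ka":13,"pj":46}},"rar":{"ffs":24,"lm":[4,47],"nw":[94,68,97,44,81],"tk":[15,40,89,19,91,11]},"w":{"gl":[56,89,39],"l":[74,29],"qh":[69,82,11,42]}}
After op 7 (remove /rar/tk/4): {"lly":{"dt":{"bnp":36,"ln":7},"qt":{"fxi":48,"su":16,"uot":41,"xtu":73},"un":{"a":30,"jpz":97,"ka":13,"pj":46}},"rar":{"ffs":24,"lm":[4,47],"nw":[94,68,97,44,81],"tk":[15,40,89,19,11]},"w":{"gl":[56,89,39],"l":[74,29],"qh":[69,82,11,42]}}
After op 8 (add /w/qh/3 65): {"lly":{"dt":{"bnp":36,"ln":7},"qt":{"fxi":48,"su":16,"uot":41,"xtu":73},"un":{"a":30,"jpz":97,"ka":13,"pj":46}},"rar":{"ffs":24,"lm":[4,47],"nw":[94,68,97,44,81],"tk":[15,40,89,19,11]},"w":{"gl":[56,89,39],"l":[74,29],"qh":[69,82,11,65,42]}}
After op 9 (replace /w/qh/0 85): {"lly":{"dt":{"bnp":36,"ln":7},"qt":{"fxi":48,"su":16,"uot":41,"xtu":73},"un":{"a":30,"jpz":97,"ka":13,"pj":46}},"rar":{"ffs":24,"lm":[4,47],"nw":[94,68,97,44,81],"tk":[15,40,89,19,11]},"w":{"gl":[56,89,39],"l":[74,29],"qh":[85,82,11,65,42]}}
After op 10 (add /rar/tk/3 73): {"lly":{"dt":{"bnp":36,"ln":7},"qt":{"fxi":48,"su":16,"uot":41,"xtu":73},"un":{"a":30,"jpz":97,"ka":13,"pj":46}},"rar":{"ffs":24,"lm":[4,47],"nw":[94,68,97,44,81],"tk":[15,40,89,73,19,11]},"w":{"gl":[56,89,39],"l":[74,29],"qh":[85,82,11,65,42]}}
After op 11 (add /lly 22): {"lly":22,"rar":{"ffs":24,"lm":[4,47],"nw":[94,68,97,44,81],"tk":[15,40,89,73,19,11]},"w":{"gl":[56,89,39],"l":[74,29],"qh":[85,82,11,65,42]}}
After op 12 (replace /rar/lm/0 7): {"lly":22,"rar":{"ffs":24,"lm":[7,47],"nw":[94,68,97,44,81],"tk":[15,40,89,73,19,11]},"w":{"gl":[56,89,39],"l":[74,29],"qh":[85,82,11,65,42]}}
After op 13 (remove /rar/nw/4): {"lly":22,"rar":{"ffs":24,"lm":[7,47],"nw":[94,68,97,44],"tk":[15,40,89,73,19,11]},"w":{"gl":[56,89,39],"l":[74,29],"qh":[85,82,11,65,42]}}
After op 14 (replace /rar/tk/2 45): {"lly":22,"rar":{"ffs":24,"lm":[7,47],"nw":[94,68,97,44],"tk":[15,40,45,73,19,11]},"w":{"gl":[56,89,39],"l":[74,29],"qh":[85,82,11,65,42]}}
After op 15 (add /rar/nw/4 39): {"lly":22,"rar":{"ffs":24,"lm":[7,47],"nw":[94,68,97,44,39],"tk":[15,40,45,73,19,11]},"w":{"gl":[56,89,39],"l":[74,29],"qh":[85,82,11,65,42]}}
After op 16 (replace /rar/lm/1 39): {"lly":22,"rar":{"ffs":24,"lm":[7,39],"nw":[94,68,97,44,39],"tk":[15,40,45,73,19,11]},"w":{"gl":[56,89,39],"l":[74,29],"qh":[85,82,11,65,42]}}
After op 17 (remove /rar/tk/2): {"lly":22,"rar":{"ffs":24,"lm":[7,39],"nw":[94,68,97,44,39],"tk":[15,40,73,19,11]},"w":{"gl":[56,89,39],"l":[74,29],"qh":[85,82,11,65,42]}}
After op 18 (remove /rar/lm): {"lly":22,"rar":{"ffs":24,"nw":[94,68,97,44,39],"tk":[15,40,73,19,11]},"w":{"gl":[56,89,39],"l":[74,29],"qh":[85,82,11,65,42]}}
After op 19 (replace /w/gl/0 9): {"lly":22,"rar":{"ffs":24,"nw":[94,68,97,44,39],"tk":[15,40,73,19,11]},"w":{"gl":[9,89,39],"l":[74,29],"qh":[85,82,11,65,42]}}
After op 20 (add /w/l/0 34): {"lly":22,"rar":{"ffs":24,"nw":[94,68,97,44,39],"tk":[15,40,73,19,11]},"w":{"gl":[9,89,39],"l":[34,74,29],"qh":[85,82,11,65,42]}}
After op 21 (replace /w 42): {"lly":22,"rar":{"ffs":24,"nw":[94,68,97,44,39],"tk":[15,40,73,19,11]},"w":42}
After op 22 (add /rar/tk 97): {"lly":22,"rar":{"ffs":24,"nw":[94,68,97,44,39],"tk":97},"w":42}
After op 23 (add /w 72): {"lly":22,"rar":{"ffs":24,"nw":[94,68,97,44,39],"tk":97},"w":72}
After op 24 (replace /rar 24): {"lly":22,"rar":24,"w":72}
After op 25 (replace /lly 2): {"lly":2,"rar":24,"w":72}

Answer: {"lly":2,"rar":24,"w":72}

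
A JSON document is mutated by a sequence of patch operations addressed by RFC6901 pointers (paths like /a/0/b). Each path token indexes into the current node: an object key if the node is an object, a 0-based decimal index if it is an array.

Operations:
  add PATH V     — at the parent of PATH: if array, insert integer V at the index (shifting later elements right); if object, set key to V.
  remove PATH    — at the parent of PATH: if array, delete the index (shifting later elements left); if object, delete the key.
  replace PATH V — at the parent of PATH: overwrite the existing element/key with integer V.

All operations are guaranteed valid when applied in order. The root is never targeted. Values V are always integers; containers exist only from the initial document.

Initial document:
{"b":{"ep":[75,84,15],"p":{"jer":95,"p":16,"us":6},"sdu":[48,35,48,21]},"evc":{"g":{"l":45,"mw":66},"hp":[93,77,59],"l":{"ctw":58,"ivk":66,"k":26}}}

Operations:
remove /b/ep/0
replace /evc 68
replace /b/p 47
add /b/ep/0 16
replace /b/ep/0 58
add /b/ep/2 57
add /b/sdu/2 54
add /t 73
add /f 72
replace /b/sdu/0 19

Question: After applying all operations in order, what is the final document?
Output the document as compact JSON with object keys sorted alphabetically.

Answer: {"b":{"ep":[58,84,57,15],"p":47,"sdu":[19,35,54,48,21]},"evc":68,"f":72,"t":73}

Derivation:
After op 1 (remove /b/ep/0): {"b":{"ep":[84,15],"p":{"jer":95,"p":16,"us":6},"sdu":[48,35,48,21]},"evc":{"g":{"l":45,"mw":66},"hp":[93,77,59],"l":{"ctw":58,"ivk":66,"k":26}}}
After op 2 (replace /evc 68): {"b":{"ep":[84,15],"p":{"jer":95,"p":16,"us":6},"sdu":[48,35,48,21]},"evc":68}
After op 3 (replace /b/p 47): {"b":{"ep":[84,15],"p":47,"sdu":[48,35,48,21]},"evc":68}
After op 4 (add /b/ep/0 16): {"b":{"ep":[16,84,15],"p":47,"sdu":[48,35,48,21]},"evc":68}
After op 5 (replace /b/ep/0 58): {"b":{"ep":[58,84,15],"p":47,"sdu":[48,35,48,21]},"evc":68}
After op 6 (add /b/ep/2 57): {"b":{"ep":[58,84,57,15],"p":47,"sdu":[48,35,48,21]},"evc":68}
After op 7 (add /b/sdu/2 54): {"b":{"ep":[58,84,57,15],"p":47,"sdu":[48,35,54,48,21]},"evc":68}
After op 8 (add /t 73): {"b":{"ep":[58,84,57,15],"p":47,"sdu":[48,35,54,48,21]},"evc":68,"t":73}
After op 9 (add /f 72): {"b":{"ep":[58,84,57,15],"p":47,"sdu":[48,35,54,48,21]},"evc":68,"f":72,"t":73}
After op 10 (replace /b/sdu/0 19): {"b":{"ep":[58,84,57,15],"p":47,"sdu":[19,35,54,48,21]},"evc":68,"f":72,"t":73}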